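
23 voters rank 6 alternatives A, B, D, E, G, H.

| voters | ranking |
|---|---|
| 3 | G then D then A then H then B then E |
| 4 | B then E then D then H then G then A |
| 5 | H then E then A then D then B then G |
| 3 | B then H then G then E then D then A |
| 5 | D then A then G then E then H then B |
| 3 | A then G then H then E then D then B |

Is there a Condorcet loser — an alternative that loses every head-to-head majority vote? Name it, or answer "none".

Pairwise majorities:
A vs B: 3+5+5+3 = 16 for A, 7 for B — A by 16–7.
A vs D: 8 to 15, D.
A vs E: E, 12–11.
A vs G: A preferred on 5+5+3 = 13 ballots; A wins 13–10.
A vs H: H wins 12–11.
B vs D: D, 16–7.
B vs E: 10 to 13, E.
B vs G: B, 12–11.
B vs H: 7 to 16, H.
D vs E: 8 to 15, E.
D–G: D 14–9.
D vs H: D wins 12–11.
E vs G: E preferred on 4+5 = 9 ballots; G wins 14–9.
E vs H: H, 14–9.
G vs H: 11 to 12, H.
Every alternative wins at least one matchup (A beats B; B beats G; D beats A; E beats A; G beats E; H beats A), so there is no Condorcet loser.

none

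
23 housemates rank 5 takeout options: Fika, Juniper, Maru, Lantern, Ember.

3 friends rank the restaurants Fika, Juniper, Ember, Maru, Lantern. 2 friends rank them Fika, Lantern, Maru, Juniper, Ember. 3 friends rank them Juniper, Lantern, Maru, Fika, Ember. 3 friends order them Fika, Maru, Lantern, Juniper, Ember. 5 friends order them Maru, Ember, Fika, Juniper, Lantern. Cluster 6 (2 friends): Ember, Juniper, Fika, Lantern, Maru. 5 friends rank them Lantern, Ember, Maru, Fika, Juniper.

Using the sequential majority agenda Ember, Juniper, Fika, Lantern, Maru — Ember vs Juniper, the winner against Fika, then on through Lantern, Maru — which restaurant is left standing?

Lantern

Round 1: Ember vs Juniper — 12–11, Ember advances.
Round 2: Ember vs Fika — 12–11, Ember advances.
Round 3: Ember vs Lantern — 10–13, Lantern advances.
Round 4: Lantern vs Maru — 12–11, Lantern advances.
Lantern survives the agenda.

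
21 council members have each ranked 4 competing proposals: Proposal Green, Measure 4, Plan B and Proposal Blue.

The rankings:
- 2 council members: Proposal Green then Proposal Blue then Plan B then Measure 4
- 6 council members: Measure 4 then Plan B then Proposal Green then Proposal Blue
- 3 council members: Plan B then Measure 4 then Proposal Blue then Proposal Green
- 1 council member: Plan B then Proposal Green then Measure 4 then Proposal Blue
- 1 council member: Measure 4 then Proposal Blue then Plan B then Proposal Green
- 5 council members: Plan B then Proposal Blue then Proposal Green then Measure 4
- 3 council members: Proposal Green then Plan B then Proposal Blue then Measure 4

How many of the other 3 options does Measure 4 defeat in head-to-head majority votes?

1

Measure 4 against each rival (21 council members):
Measure 4 vs Proposal Green: Proposal Green wins 11–10.
Measure 4 vs Plan B: Measure 4 is ranked higher on 6+1 = 7 ballots, Plan B on 14. Plan B wins 14–7.
Measure 4 vs Proposal Blue: Measure 4 wins 11–10.
Measure 4 beats Proposal Blue; loses to Proposal Green, Plan B — 1 pairwise win.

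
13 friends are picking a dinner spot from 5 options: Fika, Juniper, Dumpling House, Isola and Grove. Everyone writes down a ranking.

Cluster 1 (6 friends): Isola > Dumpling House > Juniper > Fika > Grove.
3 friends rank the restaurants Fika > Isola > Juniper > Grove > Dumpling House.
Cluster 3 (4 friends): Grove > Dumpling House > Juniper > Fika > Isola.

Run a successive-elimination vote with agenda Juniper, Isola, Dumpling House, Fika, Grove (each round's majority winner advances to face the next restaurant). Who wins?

Round 1: Juniper vs Isola — 4–9, Isola advances.
Round 2: Isola vs Dumpling House — 9–4, Isola advances.
Round 3: Isola vs Fika — 6–7, Fika advances.
Round 4: Fika vs Grove — 9–4, Fika advances.
The agenda winner is Fika.

Fika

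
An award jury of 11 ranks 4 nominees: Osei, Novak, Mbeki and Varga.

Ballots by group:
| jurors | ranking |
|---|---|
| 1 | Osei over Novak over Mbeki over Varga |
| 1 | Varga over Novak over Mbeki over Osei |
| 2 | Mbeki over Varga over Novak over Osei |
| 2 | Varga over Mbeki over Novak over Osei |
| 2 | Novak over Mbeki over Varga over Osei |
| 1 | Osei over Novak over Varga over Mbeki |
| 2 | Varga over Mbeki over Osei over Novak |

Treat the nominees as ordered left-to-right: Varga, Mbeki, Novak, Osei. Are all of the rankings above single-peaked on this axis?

no

Axis positions: Varga=1, Mbeki=2, Novak=3, Osei=4.
Group 1 (peak Osei at position 4): ranking walks positions 4-3-2-1, expanding outward from the peak — single-peaked.
Group 2: ranking walks positions 1-3-2-4; Novak is ranked above Mbeki even though Mbeki lies between Novak and the peak Varga on the axis — preferences dip and rise again. Not single-peaked.
Group 3 (peak Mbeki at position 2): ranking walks positions 2-1-3-4, expanding outward from the peak — single-peaked.
Group 4 (peak Varga at position 1): ranking walks positions 1-2-3-4, expanding outward from the peak — single-peaked.
Group 5 (peak Novak at position 3): ranking walks positions 3-2-1-4, expanding outward from the peak — single-peaked.
Group 6: ranking walks positions 4-3-1-2; Varga is ranked above Mbeki even though Mbeki lies between Varga and the peak Osei on the axis — preferences dip and rise again. Not single-peaked.
Group 7: ranking walks positions 1-2-4-3; Osei is ranked above Novak even though Novak lies between Osei and the peak Varga on the axis — preferences dip and rise again. Not single-peaked.
Group 2 violates single-peakedness, so the profile is not single-peaked on this axis.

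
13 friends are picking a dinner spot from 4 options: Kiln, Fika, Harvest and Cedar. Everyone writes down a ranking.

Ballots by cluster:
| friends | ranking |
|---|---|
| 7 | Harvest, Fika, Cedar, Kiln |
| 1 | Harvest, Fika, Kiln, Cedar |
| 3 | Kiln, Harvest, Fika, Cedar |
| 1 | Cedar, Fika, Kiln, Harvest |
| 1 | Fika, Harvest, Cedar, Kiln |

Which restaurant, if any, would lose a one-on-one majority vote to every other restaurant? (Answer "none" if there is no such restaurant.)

Head-to-head results (13 friends):
Kiln vs Fika: Fika wins 10–3.
Kiln vs Harvest: 4 to 9, Harvest.
Kiln vs Cedar: 4 to 9, Cedar.
Fika vs Harvest: Harvest, 11–2.
Fika vs Cedar: Fika, 12–1.
Harvest vs Cedar: Harvest, 12–1.
Kiln loses to every other restaurant — it is the Condorcet loser.

Kiln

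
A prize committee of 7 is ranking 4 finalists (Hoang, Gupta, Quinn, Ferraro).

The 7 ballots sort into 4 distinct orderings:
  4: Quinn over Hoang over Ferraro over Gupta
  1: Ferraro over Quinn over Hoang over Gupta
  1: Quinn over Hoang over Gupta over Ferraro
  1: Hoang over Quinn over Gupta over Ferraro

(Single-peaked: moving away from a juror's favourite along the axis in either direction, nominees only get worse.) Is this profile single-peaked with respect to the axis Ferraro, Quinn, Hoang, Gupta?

yes

Axis positions: Ferraro=1, Quinn=2, Hoang=3, Gupta=4.
Group 1 (peak Quinn at position 2): ranking walks positions 2-3-1-4, expanding outward from the peak — single-peaked.
Group 2 (peak Ferraro at position 1): ranking walks positions 1-2-3-4, expanding outward from the peak — single-peaked.
Group 3 (peak Quinn at position 2): ranking walks positions 2-3-4-1, expanding outward from the peak — single-peaked.
Group 4 (peak Hoang at position 3): ranking walks positions 3-2-4-1, expanding outward from the peak — single-peaked.
Every ranking is single-peaked on this axis.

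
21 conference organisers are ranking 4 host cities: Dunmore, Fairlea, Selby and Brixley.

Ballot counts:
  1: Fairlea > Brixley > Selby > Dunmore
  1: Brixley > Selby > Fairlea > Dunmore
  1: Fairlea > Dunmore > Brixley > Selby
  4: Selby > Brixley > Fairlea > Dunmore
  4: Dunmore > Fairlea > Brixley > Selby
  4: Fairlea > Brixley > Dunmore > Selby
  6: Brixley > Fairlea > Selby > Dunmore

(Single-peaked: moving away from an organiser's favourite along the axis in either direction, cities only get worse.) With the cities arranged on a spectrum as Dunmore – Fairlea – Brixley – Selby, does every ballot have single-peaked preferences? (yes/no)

Axis positions: Dunmore=1, Fairlea=2, Brixley=3, Selby=4.
Group 1 (peak Fairlea at position 2): ranking walks positions 2-3-4-1, expanding outward from the peak — single-peaked.
Group 2 (peak Brixley at position 3): ranking walks positions 3-4-2-1, expanding outward from the peak — single-peaked.
Group 3 (peak Fairlea at position 2): ranking walks positions 2-1-3-4, expanding outward from the peak — single-peaked.
Group 4 (peak Selby at position 4): ranking walks positions 4-3-2-1, expanding outward from the peak — single-peaked.
Group 5 (peak Dunmore at position 1): ranking walks positions 1-2-3-4, expanding outward from the peak — single-peaked.
Group 6 (peak Fairlea at position 2): ranking walks positions 2-3-1-4, expanding outward from the peak — single-peaked.
Group 7 (peak Brixley at position 3): ranking walks positions 3-2-4-1, expanding outward from the peak — single-peaked.
Every ranking is single-peaked on this axis.

yes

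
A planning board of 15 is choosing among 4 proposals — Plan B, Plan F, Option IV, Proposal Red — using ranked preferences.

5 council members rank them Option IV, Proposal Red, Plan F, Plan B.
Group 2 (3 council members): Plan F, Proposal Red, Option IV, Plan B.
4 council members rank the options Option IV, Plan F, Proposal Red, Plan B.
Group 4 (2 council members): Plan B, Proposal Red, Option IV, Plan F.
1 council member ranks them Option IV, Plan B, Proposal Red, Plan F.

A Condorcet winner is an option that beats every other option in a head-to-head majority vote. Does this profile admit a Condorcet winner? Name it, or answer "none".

Head-to-head results (15 council members):
Plan B vs Plan F: Plan B is ranked higher on 2+1 = 3 ballots, Plan F on 12. Plan F wins 12–3.
Plan B vs Option IV: 2 for Plan B, 13 for Option IV — Option IV by 13–2.
Plan B vs Proposal Red: 2+1 = 3 for Plan B, 12 for Proposal Red — Proposal Red by 12–3.
Plan F vs Option IV: Plan F preferred on 3 ballots; Option IV wins 12–3.
Plan F vs Proposal Red: 7 to 8, Proposal Red.
Option IV vs Proposal Red: 10 to 5, Option IV.
Only Option IV has no losses; Option IV is the Condorcet winner.

Option IV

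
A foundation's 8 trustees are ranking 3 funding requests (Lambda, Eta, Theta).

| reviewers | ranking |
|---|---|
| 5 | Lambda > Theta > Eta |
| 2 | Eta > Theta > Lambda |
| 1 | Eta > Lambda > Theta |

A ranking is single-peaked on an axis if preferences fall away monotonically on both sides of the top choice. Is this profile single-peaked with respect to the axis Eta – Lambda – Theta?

Axis positions: Eta=1, Lambda=2, Theta=3.
Bloc 1 (peak Lambda at position 2): ranking walks positions 2-3-1, expanding outward from the peak — single-peaked.
Bloc 2: ranking walks positions 1-3-2; Theta is ranked above Lambda even though Lambda lies between Theta and the peak Eta on the axis — preferences dip and rise again. Not single-peaked.
Bloc 3 (peak Eta at position 1): ranking walks positions 1-2-3, expanding outward from the peak — single-peaked.
Bloc 2 violates single-peakedness, so the profile is not single-peaked on this axis.

no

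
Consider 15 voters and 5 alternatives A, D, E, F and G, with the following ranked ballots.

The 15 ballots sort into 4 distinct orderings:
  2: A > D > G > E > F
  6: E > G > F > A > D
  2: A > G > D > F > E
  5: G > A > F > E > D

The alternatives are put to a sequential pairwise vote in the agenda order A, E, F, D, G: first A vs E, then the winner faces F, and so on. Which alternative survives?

Round 1: A vs E — 9–6, A advances.
Round 2: A vs F — 9–6, A advances.
Round 3: A vs D — 15–0, A advances.
Round 4: A vs G — 4–11, G advances.
The agenda winner is G.

G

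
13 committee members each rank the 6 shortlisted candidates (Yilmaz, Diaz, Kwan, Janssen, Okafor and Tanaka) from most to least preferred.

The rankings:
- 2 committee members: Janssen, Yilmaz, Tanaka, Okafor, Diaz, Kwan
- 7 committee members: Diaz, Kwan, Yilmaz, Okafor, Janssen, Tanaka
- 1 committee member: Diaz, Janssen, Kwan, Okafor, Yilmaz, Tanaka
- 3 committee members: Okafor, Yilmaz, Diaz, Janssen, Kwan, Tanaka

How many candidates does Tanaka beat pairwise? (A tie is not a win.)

Tanaka against each rival (13 committee members):
Tanaka vs Yilmaz: 0 to 13, Yilmaz.
Tanaka vs Diaz: Diaz, 11–2.
Tanaka vs Kwan: Kwan wins 11–2.
Tanaka–Janssen: Janssen 13–0.
Tanaka vs Okafor: Tanaka is ranked higher on 2 ballots, Okafor on 11. Okafor wins 11–2.
Tanaka beats no one; loses to Yilmaz, Diaz, Kwan, Janssen, Okafor — 0 pairwise wins.

0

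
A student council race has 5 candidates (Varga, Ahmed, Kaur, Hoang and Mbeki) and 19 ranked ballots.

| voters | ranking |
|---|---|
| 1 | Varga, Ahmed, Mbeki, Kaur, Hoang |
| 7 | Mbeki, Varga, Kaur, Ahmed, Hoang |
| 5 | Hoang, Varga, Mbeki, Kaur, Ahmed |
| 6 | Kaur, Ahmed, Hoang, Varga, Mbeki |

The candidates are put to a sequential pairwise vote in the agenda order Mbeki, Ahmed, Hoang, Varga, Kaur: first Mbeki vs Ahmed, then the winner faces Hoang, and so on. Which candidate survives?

Round 1: Mbeki vs Ahmed — 12–7, Mbeki advances.
Round 2: Mbeki vs Hoang — 8–11, Hoang advances.
Round 3: Hoang vs Varga — 11–8, Hoang advances.
Round 4: Hoang vs Kaur — 5–14, Kaur advances.
Kaur survives the agenda.

Kaur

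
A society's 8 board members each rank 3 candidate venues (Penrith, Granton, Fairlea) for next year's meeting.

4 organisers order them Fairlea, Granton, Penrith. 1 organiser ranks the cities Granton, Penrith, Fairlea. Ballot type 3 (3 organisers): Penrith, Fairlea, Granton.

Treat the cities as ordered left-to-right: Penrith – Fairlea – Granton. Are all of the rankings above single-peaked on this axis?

no

Axis positions: Penrith=1, Fairlea=2, Granton=3.
Ballot type 1 (peak Fairlea at position 2): ranking walks positions 2-3-1, expanding outward from the peak — single-peaked.
Ballot type 2: ranking walks positions 3-1-2; Penrith is ranked above Fairlea even though Fairlea lies between Penrith and the peak Granton on the axis — preferences dip and rise again. Not single-peaked.
Ballot type 3 (peak Penrith at position 1): ranking walks positions 1-2-3, expanding outward from the peak — single-peaked.
Ballot type 2 violates single-peakedness, so the profile is not single-peaked on this axis.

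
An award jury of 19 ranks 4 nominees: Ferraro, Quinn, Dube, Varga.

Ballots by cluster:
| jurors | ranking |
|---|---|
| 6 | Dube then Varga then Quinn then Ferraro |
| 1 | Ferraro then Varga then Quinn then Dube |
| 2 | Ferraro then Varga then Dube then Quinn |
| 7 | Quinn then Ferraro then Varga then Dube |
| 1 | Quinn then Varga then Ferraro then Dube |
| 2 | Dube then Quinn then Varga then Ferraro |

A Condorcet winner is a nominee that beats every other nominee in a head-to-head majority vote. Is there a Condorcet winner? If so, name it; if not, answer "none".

Head-to-head results (19 jurors):
Ferraro–Quinn: Quinn 16–3.
Ferraro–Dube: Ferraro 11–8.
Ferraro vs Varga: Ferraro wins 10–9.
Quinn vs Dube: Dube, 10–9.
Quinn–Varga: Quinn 10–9.
Dube vs Varga: Varga, 11–8.
No nominee is unbeaten: Ferraro loses to Quinn; Quinn loses to Dube; Dube loses to Ferraro; Varga loses to Ferraro. In particular Ferraro > Dube > Quinn > Ferraro is a majority cycle — no Condorcet winner exists.

none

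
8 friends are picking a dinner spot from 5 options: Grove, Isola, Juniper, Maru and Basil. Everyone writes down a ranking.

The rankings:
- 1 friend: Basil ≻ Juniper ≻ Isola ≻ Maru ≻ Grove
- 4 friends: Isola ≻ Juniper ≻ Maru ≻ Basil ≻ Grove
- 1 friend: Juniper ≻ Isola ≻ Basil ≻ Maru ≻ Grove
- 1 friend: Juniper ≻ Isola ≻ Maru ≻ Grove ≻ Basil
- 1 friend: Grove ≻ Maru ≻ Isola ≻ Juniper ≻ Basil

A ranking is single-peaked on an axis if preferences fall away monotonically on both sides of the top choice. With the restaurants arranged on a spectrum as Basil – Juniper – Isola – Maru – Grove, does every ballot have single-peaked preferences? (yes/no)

Axis positions: Basil=1, Juniper=2, Isola=3, Maru=4, Grove=5.
Faction 1 (peak Basil at position 1): ranking walks positions 1-2-3-4-5, expanding outward from the peak — single-peaked.
Faction 2 (peak Isola at position 3): ranking walks positions 3-2-4-1-5, expanding outward from the peak — single-peaked.
Faction 3 (peak Juniper at position 2): ranking walks positions 2-3-1-4-5, expanding outward from the peak — single-peaked.
Faction 4 (peak Juniper at position 2): ranking walks positions 2-3-4-5-1, expanding outward from the peak — single-peaked.
Faction 5 (peak Grove at position 5): ranking walks positions 5-4-3-2-1, expanding outward from the peak — single-peaked.
Every ranking is single-peaked on this axis.

yes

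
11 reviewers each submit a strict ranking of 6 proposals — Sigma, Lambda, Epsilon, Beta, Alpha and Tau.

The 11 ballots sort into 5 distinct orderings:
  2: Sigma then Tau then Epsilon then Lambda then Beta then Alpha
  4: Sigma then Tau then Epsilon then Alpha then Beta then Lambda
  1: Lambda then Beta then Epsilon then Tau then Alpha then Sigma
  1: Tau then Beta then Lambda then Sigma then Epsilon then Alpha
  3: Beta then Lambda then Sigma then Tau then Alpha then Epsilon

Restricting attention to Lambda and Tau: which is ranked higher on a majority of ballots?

Tau

Ballots ranking Lambda above Tau: 1 + 3 = 4.
Ballots ranking Tau above Lambda: 11 − 4 = 7.
Tau wins the head-to-head 7–4.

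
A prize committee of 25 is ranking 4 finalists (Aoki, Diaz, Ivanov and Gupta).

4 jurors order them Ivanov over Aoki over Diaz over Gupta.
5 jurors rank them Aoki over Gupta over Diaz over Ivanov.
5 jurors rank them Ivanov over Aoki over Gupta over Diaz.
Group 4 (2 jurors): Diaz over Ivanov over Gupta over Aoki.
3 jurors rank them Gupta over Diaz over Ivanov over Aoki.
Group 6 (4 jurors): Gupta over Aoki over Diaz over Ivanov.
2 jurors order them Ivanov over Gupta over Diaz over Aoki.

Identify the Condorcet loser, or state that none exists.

none

Head-to-head results (25 jurors):
Aoki–Diaz: Aoki 18–7.
Aoki vs Ivanov: 9 to 16, Ivanov.
Aoki vs Gupta: Aoki is ranked higher on 4+5+5 = 14 ballots, Gupta on 11. Aoki wins 14–11.
Diaz vs Ivanov: 5+2+3+4 = 14 for Diaz, 11 for Ivanov — Diaz by 14–11.
Diaz–Gupta: Gupta 19–6.
Ivanov vs Gupta: Ivanov is ranked higher on 4+5+2+2 = 13 ballots, Gupta on 12. Ivanov wins 13–12.
No nominee is winless: Aoki beats Diaz; Diaz beats Ivanov; Ivanov beats Aoki; Gupta beats Diaz. There is no Condorcet loser.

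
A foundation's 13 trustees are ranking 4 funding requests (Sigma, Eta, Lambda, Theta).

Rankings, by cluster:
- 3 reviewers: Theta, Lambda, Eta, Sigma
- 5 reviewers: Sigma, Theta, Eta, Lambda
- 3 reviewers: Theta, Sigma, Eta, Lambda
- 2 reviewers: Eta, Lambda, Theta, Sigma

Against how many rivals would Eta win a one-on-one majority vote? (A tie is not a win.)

1

Eta against each rival (13 reviewers):
Eta vs Sigma: Sigma, 8–5.
Eta vs Lambda: Eta wins 10–3.
Eta vs Theta: Eta preferred on 2 ballots; Theta wins 11–2.
Eta beats Lambda; loses to Sigma, Theta — 1 pairwise win.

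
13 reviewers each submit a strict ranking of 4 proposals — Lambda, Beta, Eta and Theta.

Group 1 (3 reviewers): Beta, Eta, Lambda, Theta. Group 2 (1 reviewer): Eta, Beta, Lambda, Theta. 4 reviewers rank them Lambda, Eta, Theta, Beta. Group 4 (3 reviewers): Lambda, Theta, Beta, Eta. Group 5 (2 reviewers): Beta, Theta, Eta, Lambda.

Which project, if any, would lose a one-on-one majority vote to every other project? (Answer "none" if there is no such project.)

none

Head-to-head results (13 reviewers):
Lambda vs Beta: 7 to 6, Lambda.
Lambda vs Eta: 7 to 6, Lambda.
Lambda vs Theta: Lambda preferred on 3+1+4+3 = 11 ballots; Lambda wins 11–2.
Beta vs Eta: Beta, 8–5.
Beta–Theta: Theta 7–6.
Eta vs Theta: Eta, 8–5.
Every project wins at least one matchup (Lambda beats Beta; Beta beats Eta; Eta beats Theta; Theta beats Beta), so there is no Condorcet loser.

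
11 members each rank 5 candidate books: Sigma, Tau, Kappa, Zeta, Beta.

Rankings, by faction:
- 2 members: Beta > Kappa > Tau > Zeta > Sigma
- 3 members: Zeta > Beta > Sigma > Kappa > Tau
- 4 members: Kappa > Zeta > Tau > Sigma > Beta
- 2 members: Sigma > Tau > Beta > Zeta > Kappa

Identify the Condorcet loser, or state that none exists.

Head-to-head results (11 members):
Sigma vs Tau: Sigma is ranked higher on 3+2 = 5 ballots, Tau on 6. Tau wins 6–5.
Sigma vs Kappa: 5 to 6, Kappa.
Sigma vs Zeta: 2 to 9, Zeta.
Sigma vs Beta: Sigma preferred on 4+2 = 6 ballots; Sigma wins 6–5.
Tau vs Kappa: Tau is ranked higher on 2 ballots, Kappa on 9. Kappa wins 9–2.
Tau–Zeta: Zeta 7–4.
Tau vs Beta: 4+2 = 6 for Tau, 5 for Beta — Tau by 6–5.
Kappa–Zeta: Kappa 6–5.
Kappa vs Beta: Kappa is ranked higher on 4 ballots, Beta on 7. Beta wins 7–4.
Zeta vs Beta: Zeta is ranked higher on 3+4 = 7 ballots, Beta on 4. Zeta wins 7–4.
No book is winless: Sigma beats Beta; Tau beats Sigma; Kappa beats Sigma; Zeta beats Sigma; Beta beats Kappa. There is no Condorcet loser.

none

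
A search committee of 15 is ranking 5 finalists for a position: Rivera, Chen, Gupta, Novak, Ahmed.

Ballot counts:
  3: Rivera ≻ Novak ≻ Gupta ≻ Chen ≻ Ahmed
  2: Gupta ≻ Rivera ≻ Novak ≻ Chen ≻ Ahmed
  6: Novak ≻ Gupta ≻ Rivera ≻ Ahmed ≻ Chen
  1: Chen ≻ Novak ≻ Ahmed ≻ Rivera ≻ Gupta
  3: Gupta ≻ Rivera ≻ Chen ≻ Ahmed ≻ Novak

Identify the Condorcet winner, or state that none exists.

none

Check each pair by majority over 15 ballots:
Rivera vs Chen: Rivera preferred on 3+2+6+3 = 14 ballots; Rivera wins 14–1.
Rivera vs Gupta: Rivera is ranked higher on 3+1 = 4 ballots, Gupta on 11. Gupta wins 11–4.
Rivera vs Novak: 8 to 7, Rivera.
Rivera vs Ahmed: 3+2+6+3 = 14 for Rivera, 1 for Ahmed — Rivera by 14–1.
Chen vs Gupta: Chen is ranked higher on 1 ballot, Gupta on 14. Gupta wins 14–1.
Chen vs Novak: 4 to 11, Novak.
Chen vs Ahmed: Chen preferred on 3+2+1+3 = 9 ballots; Chen wins 9–6.
Gupta vs Novak: 2+3 = 5 for Gupta, 10 for Novak — Novak by 10–5.
Gupta vs Ahmed: Gupta is ranked higher on 3+2+6+3 = 14 ballots, Ahmed on 1. Gupta wins 14–1.
Novak vs Ahmed: 3+2+6+1 = 12 for Novak, 3 for Ahmed — Novak by 12–3.
No candidate is unbeaten: Rivera loses to Gupta; Chen loses to Rivera; Gupta loses to Novak; Novak loses to Rivera; Ahmed loses to Rivera. In particular Rivera beats Novak beats Gupta beats Rivera is a majority cycle — no Condorcet winner exists.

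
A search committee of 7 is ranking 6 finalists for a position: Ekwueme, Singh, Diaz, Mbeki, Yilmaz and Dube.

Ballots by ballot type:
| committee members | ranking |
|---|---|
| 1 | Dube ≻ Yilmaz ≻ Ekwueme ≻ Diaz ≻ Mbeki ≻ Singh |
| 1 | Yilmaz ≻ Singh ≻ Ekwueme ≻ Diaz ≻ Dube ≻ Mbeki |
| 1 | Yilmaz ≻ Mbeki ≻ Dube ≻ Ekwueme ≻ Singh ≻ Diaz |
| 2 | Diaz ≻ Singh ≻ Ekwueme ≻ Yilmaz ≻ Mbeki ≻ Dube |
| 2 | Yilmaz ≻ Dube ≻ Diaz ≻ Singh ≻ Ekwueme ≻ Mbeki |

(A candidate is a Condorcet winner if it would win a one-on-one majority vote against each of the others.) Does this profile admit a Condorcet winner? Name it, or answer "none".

Yilmaz

Pairwise majorities:
Ekwueme vs Singh: Ekwueme preferred on 1+1 = 2 ballots; Singh wins 5–2.
Ekwueme vs Diaz: 1+1+1 = 3 for Ekwueme, 4 for Diaz — Diaz by 4–3.
Ekwueme vs Mbeki: 6 to 1, Ekwueme.
Ekwueme vs Yilmaz: Ekwueme is ranked higher on 2 ballots, Yilmaz on 5. Yilmaz wins 5–2.
Ekwueme vs Dube: 3 to 4, Dube.
Singh vs Diaz: 2 to 5, Diaz.
Singh vs Mbeki: Singh preferred on 1+2+2 = 5 ballots; Singh wins 5–2.
Singh vs Yilmaz: 2 to 5, Yilmaz.
Singh vs Dube: 3 to 4, Dube.
Diaz vs Mbeki: 6 to 1, Diaz.
Diaz vs Yilmaz: Diaz preferred on 2 ballots; Yilmaz wins 5–2.
Diaz vs Dube: 1+2 = 3 for Diaz, 4 for Dube — Dube by 4–3.
Mbeki vs Yilmaz: 0 for Mbeki, 7 for Yilmaz — Yilmaz by 7–0.
Mbeki vs Dube: Mbeki preferred on 1+2 = 3 ballots; Dube wins 4–3.
Yilmaz vs Dube: 1+1+2+2 = 6 for Yilmaz, 1 for Dube — Yilmaz by 6–1.
Only Yilmaz has no losses; Yilmaz is the Condorcet winner.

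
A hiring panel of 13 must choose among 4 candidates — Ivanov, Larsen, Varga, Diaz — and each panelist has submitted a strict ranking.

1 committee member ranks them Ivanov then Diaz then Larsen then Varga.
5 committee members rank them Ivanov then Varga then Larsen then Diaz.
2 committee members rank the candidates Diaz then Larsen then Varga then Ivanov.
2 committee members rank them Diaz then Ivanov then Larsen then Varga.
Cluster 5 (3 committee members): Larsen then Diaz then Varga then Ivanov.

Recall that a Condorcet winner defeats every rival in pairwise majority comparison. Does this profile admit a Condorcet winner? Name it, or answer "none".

none

Head-to-head results (13 committee members):
Ivanov vs Larsen: Ivanov wins 8–5.
Ivanov vs Varga: Ivanov, 8–5.
Ivanov vs Diaz: Diaz wins 7–6.
Larsen vs Varga: Larsen, 8–5.
Larsen vs Diaz: Larsen wins 8–5.
Varga–Diaz: Diaz 8–5.
Each candidate drops at least one matchup (Ivanov loses to Diaz; Larsen loses to Ivanov; Varga loses to Ivanov; Diaz loses to Larsen); the cycle Ivanov > Larsen > Diaz > Ivanov rules out a Condorcet winner.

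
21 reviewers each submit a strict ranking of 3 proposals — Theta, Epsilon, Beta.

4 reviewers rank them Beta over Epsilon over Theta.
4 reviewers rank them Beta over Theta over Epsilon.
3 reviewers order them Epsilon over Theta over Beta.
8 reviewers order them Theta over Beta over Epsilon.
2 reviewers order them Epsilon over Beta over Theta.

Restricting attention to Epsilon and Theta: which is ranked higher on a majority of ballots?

Theta

Ballots ranking Epsilon above Theta: 4 + 3 + 2 = 9.
Ballots ranking Theta above Epsilon: 21 − 9 = 12.
Theta wins the head-to-head 12–9.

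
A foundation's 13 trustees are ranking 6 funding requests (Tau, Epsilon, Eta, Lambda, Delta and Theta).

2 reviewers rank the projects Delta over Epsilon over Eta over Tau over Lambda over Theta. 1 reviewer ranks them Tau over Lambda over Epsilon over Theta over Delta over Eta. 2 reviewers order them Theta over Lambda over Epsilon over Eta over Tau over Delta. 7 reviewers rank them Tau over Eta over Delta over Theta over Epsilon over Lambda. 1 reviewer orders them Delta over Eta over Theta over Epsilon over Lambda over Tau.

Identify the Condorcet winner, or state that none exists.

Head-to-head results (13 reviewers):
Tau vs Epsilon: Tau is ranked higher on 1+7 = 8 ballots, Epsilon on 5. Tau wins 8–5.
Tau vs Eta: 8 to 5, Tau.
Tau vs Lambda: 2+1+7 = 10 for Tau, 3 for Lambda — Tau by 10–3.
Tau vs Delta: 10 to 3, Tau.
Tau vs Theta: Tau is ranked higher on 2+1+7 = 10 ballots, Theta on 3. Tau wins 10–3.
Epsilon vs Eta: 5 to 8, Eta.
Epsilon vs Lambda: 2+7+1 = 10 for Epsilon, 3 for Lambda — Epsilon by 10–3.
Epsilon vs Delta: Epsilon is ranked higher on 1+2 = 3 ballots, Delta on 10. Delta wins 10–3.
Epsilon vs Theta: Epsilon is ranked higher on 2+1 = 3 ballots, Theta on 10. Theta wins 10–3.
Eta vs Lambda: Eta is ranked higher on 2+7+1 = 10 ballots, Lambda on 3. Eta wins 10–3.
Eta vs Delta: 9 to 4, Eta.
Eta vs Theta: 10 to 3, Eta.
Lambda vs Delta: Lambda is ranked higher on 1+2 = 3 ballots, Delta on 10. Delta wins 10–3.
Lambda vs Theta: Lambda is ranked higher on 2+1 = 3 ballots, Theta on 10. Theta wins 10–3.
Delta vs Theta: Delta is ranked higher on 2+7+1 = 10 ballots, Theta on 3. Delta wins 10–3.
Tau wins every pairwise contest, so Tau is the Condorcet winner.

Tau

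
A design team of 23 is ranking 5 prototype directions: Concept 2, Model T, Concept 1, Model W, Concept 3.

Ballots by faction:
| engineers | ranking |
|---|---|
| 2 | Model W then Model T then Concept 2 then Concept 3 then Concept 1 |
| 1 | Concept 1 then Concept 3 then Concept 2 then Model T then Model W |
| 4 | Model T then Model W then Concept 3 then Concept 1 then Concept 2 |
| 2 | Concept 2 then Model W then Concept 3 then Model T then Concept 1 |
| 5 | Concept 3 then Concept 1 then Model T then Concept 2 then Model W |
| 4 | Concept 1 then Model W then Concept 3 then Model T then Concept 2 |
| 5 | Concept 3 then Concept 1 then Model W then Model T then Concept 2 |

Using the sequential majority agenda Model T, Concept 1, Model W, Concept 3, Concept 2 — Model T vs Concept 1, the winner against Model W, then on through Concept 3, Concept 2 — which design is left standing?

Round 1: Model T vs Concept 1 — 8–15, Concept 1 advances.
Round 2: Concept 1 vs Model W — 15–8, Concept 1 advances.
Round 3: Concept 1 vs Concept 3 — 5–18, Concept 3 advances.
Round 4: Concept 3 vs Concept 2 — 19–4, Concept 3 advances.
The agenda winner is Concept 3.

Concept 3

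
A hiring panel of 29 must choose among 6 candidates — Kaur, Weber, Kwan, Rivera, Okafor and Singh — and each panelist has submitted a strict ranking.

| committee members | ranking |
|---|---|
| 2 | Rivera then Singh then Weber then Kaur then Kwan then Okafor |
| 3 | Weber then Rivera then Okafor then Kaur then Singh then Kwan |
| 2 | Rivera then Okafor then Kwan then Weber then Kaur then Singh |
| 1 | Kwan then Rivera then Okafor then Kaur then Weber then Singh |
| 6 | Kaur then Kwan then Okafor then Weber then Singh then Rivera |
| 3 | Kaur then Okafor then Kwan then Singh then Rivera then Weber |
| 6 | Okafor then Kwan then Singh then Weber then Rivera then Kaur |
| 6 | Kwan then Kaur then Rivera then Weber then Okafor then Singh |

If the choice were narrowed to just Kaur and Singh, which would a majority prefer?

Ballots ranking Kaur above Singh: 3 + 2 + 1 + 6 + 3 + 6 = 21.
Ballots ranking Singh above Kaur: 29 − 21 = 8.
Kaur wins the head-to-head 21–8.

Kaur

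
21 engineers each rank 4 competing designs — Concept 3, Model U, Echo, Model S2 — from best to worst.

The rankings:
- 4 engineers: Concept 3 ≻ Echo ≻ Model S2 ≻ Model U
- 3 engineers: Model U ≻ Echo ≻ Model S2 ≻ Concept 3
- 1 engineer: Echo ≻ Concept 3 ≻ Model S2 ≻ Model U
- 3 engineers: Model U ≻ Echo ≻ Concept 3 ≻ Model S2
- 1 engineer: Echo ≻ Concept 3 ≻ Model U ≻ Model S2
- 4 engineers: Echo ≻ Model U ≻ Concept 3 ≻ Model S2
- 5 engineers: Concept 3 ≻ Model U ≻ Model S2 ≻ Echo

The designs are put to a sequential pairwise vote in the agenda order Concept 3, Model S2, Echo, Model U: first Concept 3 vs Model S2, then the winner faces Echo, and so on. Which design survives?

Round 1: Concept 3 vs Model S2 — 18–3, Concept 3 advances.
Round 2: Concept 3 vs Echo — 9–12, Echo advances.
Round 3: Echo vs Model U — 10–11, Model U advances.
Model U survives the agenda.

Model U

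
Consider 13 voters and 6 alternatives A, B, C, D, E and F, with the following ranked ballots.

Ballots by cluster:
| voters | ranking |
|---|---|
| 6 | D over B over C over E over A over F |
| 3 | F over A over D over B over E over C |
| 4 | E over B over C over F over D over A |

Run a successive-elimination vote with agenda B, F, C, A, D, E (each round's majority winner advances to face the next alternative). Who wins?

Round 1: B vs F — 10–3, B advances.
Round 2: B vs C — 13–0, B advances.
Round 3: B vs A — 10–3, B advances.
Round 4: B vs D — 4–9, D advances.
Round 5: D vs E — 9–4, D advances.
The agenda winner is D.

D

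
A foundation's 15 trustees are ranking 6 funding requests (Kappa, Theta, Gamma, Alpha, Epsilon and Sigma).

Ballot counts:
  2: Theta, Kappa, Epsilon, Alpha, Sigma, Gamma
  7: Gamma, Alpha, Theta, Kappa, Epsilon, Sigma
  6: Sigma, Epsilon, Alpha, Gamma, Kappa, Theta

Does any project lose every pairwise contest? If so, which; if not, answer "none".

Head-to-head results (15 reviewers):
Kappa vs Theta: 6 to 9, Theta.
Kappa vs Gamma: 2 to 13, Gamma.
Kappa vs Alpha: Kappa preferred on 2 ballots; Alpha wins 13–2.
Kappa–Epsilon: Kappa 9–6.
Kappa vs Sigma: Kappa preferred on 2+7 = 9 ballots; Kappa wins 9–6.
Theta–Gamma: Gamma 13–2.
Theta vs Alpha: 2 for Theta, 13 for Alpha — Alpha by 13–2.
Theta vs Epsilon: 2+7 = 9 for Theta, 6 for Epsilon — Theta by 9–6.
Theta vs Sigma: 2+7 = 9 for Theta, 6 for Sigma — Theta by 9–6.
Gamma vs Alpha: Alpha, 8–7.
Gamma vs Epsilon: Epsilon wins 8–7.
Gamma–Sigma: Sigma 8–7.
Alpha vs Epsilon: Alpha is ranked higher on 7 ballots, Epsilon on 8. Epsilon wins 8–7.
Alpha vs Sigma: 2+7 = 9 for Alpha, 6 for Sigma — Alpha by 9–6.
Epsilon vs Sigma: Epsilon, 9–6.
Each project has at least one pairwise win (Kappa beats Epsilon; Theta beats Kappa; Gamma beats Kappa; Alpha beats Kappa; Epsilon beats Gamma; Sigma beats Gamma) — no Condorcet loser.

none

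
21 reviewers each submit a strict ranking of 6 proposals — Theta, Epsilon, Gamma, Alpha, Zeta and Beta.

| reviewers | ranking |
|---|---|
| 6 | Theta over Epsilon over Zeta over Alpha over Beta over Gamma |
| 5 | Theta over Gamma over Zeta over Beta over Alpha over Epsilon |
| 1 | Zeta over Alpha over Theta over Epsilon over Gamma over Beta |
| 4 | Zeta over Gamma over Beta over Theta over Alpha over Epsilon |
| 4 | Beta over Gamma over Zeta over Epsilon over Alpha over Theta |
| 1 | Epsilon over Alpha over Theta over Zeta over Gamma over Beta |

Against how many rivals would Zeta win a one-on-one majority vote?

Zeta against each rival (21 reviewers):
Zeta vs Theta: Theta wins 12–9.
Zeta vs Epsilon: 14 to 7, Zeta.
Zeta vs Gamma: 6+1+4+1 = 12 for Zeta, 9 for Gamma — Zeta by 12–9.
Zeta–Alpha: Zeta 20–1.
Zeta vs Beta: Zeta preferred on 6+5+1+4+1 = 17 ballots; Zeta wins 17–4.
Zeta beats Epsilon, Gamma, Alpha, Beta; loses to Theta — 4 pairwise wins.

4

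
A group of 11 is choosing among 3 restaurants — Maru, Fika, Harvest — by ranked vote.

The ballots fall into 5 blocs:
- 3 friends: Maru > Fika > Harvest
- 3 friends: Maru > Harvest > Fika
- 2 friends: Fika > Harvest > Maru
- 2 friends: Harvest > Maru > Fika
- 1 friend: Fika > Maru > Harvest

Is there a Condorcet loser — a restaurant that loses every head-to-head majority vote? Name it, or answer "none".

Head-to-head results (11 friends):
Maru vs Fika: Maru wins 8–3.
Maru vs Harvest: Maru wins 7–4.
Fika vs Harvest: Fika, 6–5.
Harvest is beaten in every head-to-head and is the Condorcet loser.

Harvest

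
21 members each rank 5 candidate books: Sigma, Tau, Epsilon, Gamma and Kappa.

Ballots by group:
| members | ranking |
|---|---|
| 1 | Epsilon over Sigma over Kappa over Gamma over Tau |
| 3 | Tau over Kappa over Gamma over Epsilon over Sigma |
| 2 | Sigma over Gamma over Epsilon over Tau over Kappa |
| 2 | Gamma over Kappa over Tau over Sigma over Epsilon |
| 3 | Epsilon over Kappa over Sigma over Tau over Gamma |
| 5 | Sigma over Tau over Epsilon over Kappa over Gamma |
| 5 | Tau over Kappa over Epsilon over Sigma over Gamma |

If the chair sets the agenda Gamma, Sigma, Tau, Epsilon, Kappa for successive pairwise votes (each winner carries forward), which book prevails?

Epsilon

Round 1: Gamma vs Sigma — 5–16, Sigma advances.
Round 2: Sigma vs Tau — 11–10, Sigma advances.
Round 3: Sigma vs Epsilon — 9–12, Epsilon advances.
Round 4: Epsilon vs Kappa — 11–10, Epsilon advances.
Epsilon survives the agenda.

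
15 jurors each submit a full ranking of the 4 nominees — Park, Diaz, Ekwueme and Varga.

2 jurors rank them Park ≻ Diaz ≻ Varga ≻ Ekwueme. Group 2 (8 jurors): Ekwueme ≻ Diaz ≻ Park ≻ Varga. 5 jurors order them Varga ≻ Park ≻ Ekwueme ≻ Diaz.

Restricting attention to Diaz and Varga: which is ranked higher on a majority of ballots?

Diaz

Ballots ranking Diaz above Varga: 2 + 8 = 10.
Ballots ranking Varga above Diaz: 15 − 10 = 5.
Diaz wins the head-to-head 10–5.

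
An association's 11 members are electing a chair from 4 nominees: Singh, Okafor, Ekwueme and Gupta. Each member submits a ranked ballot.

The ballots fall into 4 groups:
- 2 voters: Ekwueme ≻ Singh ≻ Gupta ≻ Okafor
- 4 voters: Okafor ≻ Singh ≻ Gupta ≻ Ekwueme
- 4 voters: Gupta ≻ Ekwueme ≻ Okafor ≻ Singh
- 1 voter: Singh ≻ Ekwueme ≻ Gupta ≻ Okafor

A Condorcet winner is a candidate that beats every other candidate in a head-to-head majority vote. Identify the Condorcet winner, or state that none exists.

Head-to-head results (11 voters):
Singh–Okafor: Okafor 8–3.
Singh–Ekwueme: Ekwueme 6–5.
Singh vs Gupta: Singh wins 7–4.
Okafor vs Ekwueme: Ekwueme, 7–4.
Okafor–Gupta: Gupta 7–4.
Ekwueme vs Gupta: Gupta, 8–3.
Every candidate loses at least once (Singh loses to Okafor; Okafor loses to Ekwueme; Ekwueme loses to Gupta; Gupta loses to Singh). The majority relation contains the cycle Singh > Gupta > Okafor > Singh, so there is no Condorcet winner.

none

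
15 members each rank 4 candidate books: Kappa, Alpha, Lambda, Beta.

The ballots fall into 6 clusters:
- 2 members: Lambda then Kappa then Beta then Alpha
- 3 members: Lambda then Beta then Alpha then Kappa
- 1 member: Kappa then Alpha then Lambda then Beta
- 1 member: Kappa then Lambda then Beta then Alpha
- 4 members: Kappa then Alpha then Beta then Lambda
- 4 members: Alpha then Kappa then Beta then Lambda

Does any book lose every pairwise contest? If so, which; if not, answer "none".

Lambda

Pairwise majorities:
Kappa vs Alpha: 8 to 7, Kappa.
Kappa vs Lambda: 1+1+4+4 = 10 for Kappa, 5 for Lambda — Kappa by 10–5.
Kappa vs Beta: 2+1+1+4+4 = 12 for Kappa, 3 for Beta — Kappa by 12–3.
Alpha–Lambda: Alpha 9–6.
Alpha vs Beta: Alpha, 9–6.
Lambda vs Beta: Beta, 8–7.
Lambda loses to every other book — it is the Condorcet loser.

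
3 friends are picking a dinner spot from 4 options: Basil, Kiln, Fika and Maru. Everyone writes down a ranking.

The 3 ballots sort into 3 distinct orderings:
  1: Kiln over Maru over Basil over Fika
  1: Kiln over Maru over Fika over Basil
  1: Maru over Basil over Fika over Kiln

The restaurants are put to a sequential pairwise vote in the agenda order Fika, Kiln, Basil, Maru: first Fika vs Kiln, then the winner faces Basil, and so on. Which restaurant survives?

Round 1: Fika vs Kiln — 1–2, Kiln advances.
Round 2: Kiln vs Basil — 2–1, Kiln advances.
Round 3: Kiln vs Maru — 2–1, Kiln advances.
Kiln survives the agenda.

Kiln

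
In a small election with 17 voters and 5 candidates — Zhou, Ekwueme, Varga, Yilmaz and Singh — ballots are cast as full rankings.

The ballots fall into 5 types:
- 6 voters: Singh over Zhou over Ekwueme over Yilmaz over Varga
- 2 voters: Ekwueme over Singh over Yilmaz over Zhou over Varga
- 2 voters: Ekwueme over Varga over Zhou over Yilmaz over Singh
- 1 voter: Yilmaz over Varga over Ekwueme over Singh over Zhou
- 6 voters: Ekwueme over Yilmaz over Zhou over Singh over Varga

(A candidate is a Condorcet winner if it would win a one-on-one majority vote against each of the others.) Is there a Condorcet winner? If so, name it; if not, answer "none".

Head-to-head results (17 voters):
Zhou vs Ekwueme: 6 for Zhou, 11 for Ekwueme — Ekwueme by 11–6.
Zhou vs Varga: 14 to 3, Zhou.
Zhou vs Yilmaz: Zhou preferred on 6+2 = 8 ballots; Yilmaz wins 9–8.
Zhou vs Singh: Zhou preferred on 2+6 = 8 ballots; Singh wins 9–8.
Ekwueme vs Varga: Ekwueme is ranked higher on 6+2+2+6 = 16 ballots, Varga on 1. Ekwueme wins 16–1.
Ekwueme vs Yilmaz: Ekwueme is ranked higher on 6+2+2+6 = 16 ballots, Yilmaz on 1. Ekwueme wins 16–1.
Ekwueme vs Singh: 2+2+1+6 = 11 for Ekwueme, 6 for Singh — Ekwueme by 11–6.
Varga vs Yilmaz: 2 to 15, Yilmaz.
Varga vs Singh: Varga is ranked higher on 2+1 = 3 ballots, Singh on 14. Singh wins 14–3.
Yilmaz vs Singh: 9 to 8, Yilmaz.
Ekwueme defeats every rival head-to-head and is the Condorcet winner.

Ekwueme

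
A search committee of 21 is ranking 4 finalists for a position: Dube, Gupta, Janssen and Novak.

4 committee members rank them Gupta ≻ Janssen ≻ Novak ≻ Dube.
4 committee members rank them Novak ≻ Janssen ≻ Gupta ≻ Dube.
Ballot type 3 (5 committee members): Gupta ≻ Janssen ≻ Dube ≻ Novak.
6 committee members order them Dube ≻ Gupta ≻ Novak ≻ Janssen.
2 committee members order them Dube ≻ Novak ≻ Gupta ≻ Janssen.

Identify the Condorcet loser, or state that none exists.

Head-to-head results (21 committee members):
Dube vs Gupta: Dube preferred on 6+2 = 8 ballots; Gupta wins 13–8.
Dube vs Janssen: 8 to 13, Janssen.
Dube vs Novak: 13 to 8, Dube.
Gupta vs Janssen: Gupta, 17–4.
Gupta vs Novak: Gupta wins 15–6.
Janssen vs Novak: 4+5 = 9 for Janssen, 12 for Novak — Novak by 12–9.
Each candidate has at least one pairwise win (Dube beats Novak; Gupta beats Dube; Janssen beats Dube; Novak beats Janssen) — no Condorcet loser.

none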